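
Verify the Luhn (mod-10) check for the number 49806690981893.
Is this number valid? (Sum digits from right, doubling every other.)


Luhn sum = 81
81 mod 10 = 1

Invalid (Luhn sum mod 10 = 1)


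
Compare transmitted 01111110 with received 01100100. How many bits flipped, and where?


XOR: 00011010

3 error(s) at position(s): 3, 4, 6


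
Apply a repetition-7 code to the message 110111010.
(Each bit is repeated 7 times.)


Each bit -> 7 copies

111111111111110000000111111111111111111111000000011111110000000


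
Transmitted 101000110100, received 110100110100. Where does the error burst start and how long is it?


XOR: 011100000000

Burst at position 1, length 3


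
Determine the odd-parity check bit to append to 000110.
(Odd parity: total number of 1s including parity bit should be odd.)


Number of 1s in data: 2
Parity bit: 1

1


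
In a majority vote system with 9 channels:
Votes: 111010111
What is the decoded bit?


Ones: 7 out of 9
Threshold: 5

1 (7/9 voted 1)


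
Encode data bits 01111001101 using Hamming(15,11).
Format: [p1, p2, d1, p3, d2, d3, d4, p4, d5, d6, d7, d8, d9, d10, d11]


Parity bits: p1=1, p2=1, p3=0, p4=0

110011101001101


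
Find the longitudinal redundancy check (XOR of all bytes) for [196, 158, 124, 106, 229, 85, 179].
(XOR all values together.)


XOR chain: 196 ^ 158 ^ 124 ^ 106 ^ 229 ^ 85 ^ 179 = 79

79


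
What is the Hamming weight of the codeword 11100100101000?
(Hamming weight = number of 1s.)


Counting 1s in 11100100101000

6


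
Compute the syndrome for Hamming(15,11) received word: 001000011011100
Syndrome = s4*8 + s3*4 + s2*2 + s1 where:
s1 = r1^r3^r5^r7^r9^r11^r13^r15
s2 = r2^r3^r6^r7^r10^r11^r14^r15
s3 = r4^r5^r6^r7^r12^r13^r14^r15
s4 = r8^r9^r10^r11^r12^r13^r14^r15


s1=0, s2=0, s3=0, s4=1

Syndrome = 8 (error at position 8)


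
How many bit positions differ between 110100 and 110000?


XOR: 000100
Count of 1s: 1

1


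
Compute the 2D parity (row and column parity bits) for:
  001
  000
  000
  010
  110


Row parities: 10010
Column parities: 101

Row P: 10010, Col P: 101, Corner: 0


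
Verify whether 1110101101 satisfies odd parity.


Number of 1s: 7

Yes, parity is correct (7 ones)


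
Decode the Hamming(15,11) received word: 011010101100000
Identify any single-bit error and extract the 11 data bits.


Syndrome = 0: no error detected

Data: 11011100000 (no errors)


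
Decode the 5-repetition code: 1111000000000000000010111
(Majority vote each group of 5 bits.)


Groups: 11110, 00000, 00000, 00000, 10111
Majority votes: 10001

10001


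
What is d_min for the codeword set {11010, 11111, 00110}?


Comparing all pairs, minimum distance: 2
Can detect 1 errors, correct 0 errors

2


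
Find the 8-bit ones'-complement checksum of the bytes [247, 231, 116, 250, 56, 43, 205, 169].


Sum = 1317 mod 256 = 37
Complement = 218

218


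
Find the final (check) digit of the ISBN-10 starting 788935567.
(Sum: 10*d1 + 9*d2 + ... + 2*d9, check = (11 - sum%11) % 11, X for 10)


Weighted sum: 364
364 mod 11 = 1

Check digit: X


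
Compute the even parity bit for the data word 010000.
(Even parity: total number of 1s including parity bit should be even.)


Number of 1s in data: 1
Parity bit: 1

1


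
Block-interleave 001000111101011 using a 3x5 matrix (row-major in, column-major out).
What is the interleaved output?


Matrix:
  00100
  01111
  01011
Read columns: 000011110011011

000011110011011


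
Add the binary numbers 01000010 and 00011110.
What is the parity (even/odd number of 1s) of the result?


01000010 = 66
00011110 = 30
Sum = 96 = 1100000
1s count = 2

even parity (2 ones in 1100000)


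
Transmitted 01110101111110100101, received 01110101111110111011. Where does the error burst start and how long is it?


XOR: 00000000000000011110

Burst at position 15, length 4


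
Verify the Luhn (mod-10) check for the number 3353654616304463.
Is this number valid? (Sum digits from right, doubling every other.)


Luhn sum = 67
67 mod 10 = 7

Invalid (Luhn sum mod 10 = 7)


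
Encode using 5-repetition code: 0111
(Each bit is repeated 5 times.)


Each bit -> 5 copies

00000111111111111111


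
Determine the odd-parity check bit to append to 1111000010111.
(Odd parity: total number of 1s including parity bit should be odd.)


Number of 1s in data: 8
Parity bit: 1

1


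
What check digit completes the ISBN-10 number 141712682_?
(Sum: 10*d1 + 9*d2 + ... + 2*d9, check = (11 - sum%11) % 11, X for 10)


Weighted sum: 171
171 mod 11 = 6

Check digit: 5


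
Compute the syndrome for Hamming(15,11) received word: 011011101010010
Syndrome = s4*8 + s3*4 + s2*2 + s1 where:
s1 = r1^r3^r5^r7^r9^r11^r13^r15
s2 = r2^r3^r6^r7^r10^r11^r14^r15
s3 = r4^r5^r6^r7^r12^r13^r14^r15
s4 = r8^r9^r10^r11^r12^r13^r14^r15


s1=1, s2=0, s3=0, s4=1

Syndrome = 9 (error at position 9)


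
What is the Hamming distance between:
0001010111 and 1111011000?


XOR: 1110001111
Count of 1s: 7

7


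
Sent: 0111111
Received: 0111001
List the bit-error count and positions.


XOR: 0000110

2 error(s) at position(s): 4, 5


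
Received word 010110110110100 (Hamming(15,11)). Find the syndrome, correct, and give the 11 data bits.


Syndrome = 0: no error detected

Data: 01010110100 (no errors)


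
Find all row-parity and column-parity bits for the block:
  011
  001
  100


Row parities: 011
Column parities: 110

Row P: 011, Col P: 110, Corner: 0


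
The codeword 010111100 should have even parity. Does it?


Number of 1s: 5

No, parity error (5 ones)


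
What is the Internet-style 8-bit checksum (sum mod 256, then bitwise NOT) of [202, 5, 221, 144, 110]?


Sum = 682 mod 256 = 170
Complement = 85

85


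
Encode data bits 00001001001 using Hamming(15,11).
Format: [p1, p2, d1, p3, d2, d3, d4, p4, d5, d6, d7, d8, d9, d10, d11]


Parity bits: p1=0, p2=1, p3=0, p4=1

010000011001001


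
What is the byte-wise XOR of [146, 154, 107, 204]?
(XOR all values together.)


XOR chain: 146 ^ 154 ^ 107 ^ 204 = 175

175


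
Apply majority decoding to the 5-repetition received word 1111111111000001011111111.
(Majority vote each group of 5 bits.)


Groups: 11111, 11111, 00000, 10111, 11111
Majority votes: 11011

11011


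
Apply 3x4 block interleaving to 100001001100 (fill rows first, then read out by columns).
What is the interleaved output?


Matrix:
  1000
  0100
  1100
Read columns: 101011000000

101011000000


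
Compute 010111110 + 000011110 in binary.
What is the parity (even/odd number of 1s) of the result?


010111110 = 190
000011110 = 30
Sum = 220 = 11011100
1s count = 5

odd parity (5 ones in 11011100)


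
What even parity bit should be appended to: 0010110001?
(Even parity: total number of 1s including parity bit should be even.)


Number of 1s in data: 4
Parity bit: 0

0


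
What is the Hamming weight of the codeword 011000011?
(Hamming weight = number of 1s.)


Counting 1s in 011000011

4


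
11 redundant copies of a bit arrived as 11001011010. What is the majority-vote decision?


Ones: 6 out of 11
Threshold: 6

1 (6/11 voted 1)


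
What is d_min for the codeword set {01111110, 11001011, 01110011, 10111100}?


Comparing all pairs, minimum distance: 3
Can detect 2 errors, correct 1 errors

3


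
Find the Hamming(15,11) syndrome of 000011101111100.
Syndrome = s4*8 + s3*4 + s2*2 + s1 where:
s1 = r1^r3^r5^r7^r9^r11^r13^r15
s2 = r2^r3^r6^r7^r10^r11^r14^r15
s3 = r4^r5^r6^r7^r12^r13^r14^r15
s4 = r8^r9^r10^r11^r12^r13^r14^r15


s1=1, s2=0, s3=1, s4=1

Syndrome = 13 (error at position 13)


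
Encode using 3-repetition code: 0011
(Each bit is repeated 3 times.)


Each bit -> 3 copies

000000111111


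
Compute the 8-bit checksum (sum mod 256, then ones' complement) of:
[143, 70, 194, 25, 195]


Sum = 627 mod 256 = 115
Complement = 140

140


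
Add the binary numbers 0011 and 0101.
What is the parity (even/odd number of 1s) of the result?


0011 = 3
0101 = 5
Sum = 8 = 1000
1s count = 1

odd parity (1 ones in 1000)


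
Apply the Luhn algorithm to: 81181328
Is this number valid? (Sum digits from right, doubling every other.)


Luhn sum = 35
35 mod 10 = 5

Invalid (Luhn sum mod 10 = 5)


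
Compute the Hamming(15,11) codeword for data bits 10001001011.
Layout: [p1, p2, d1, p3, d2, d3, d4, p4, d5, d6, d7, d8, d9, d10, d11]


Parity bits: p1=1, p2=1, p3=1, p4=0

111100001001011


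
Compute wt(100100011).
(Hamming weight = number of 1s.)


Counting 1s in 100100011

4


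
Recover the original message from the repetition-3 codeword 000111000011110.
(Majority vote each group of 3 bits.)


Groups: 000, 111, 000, 011, 110
Majority votes: 01011

01011


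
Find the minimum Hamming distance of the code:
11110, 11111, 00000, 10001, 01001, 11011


Comparing all pairs, minimum distance: 1
Can detect 0 errors, correct 0 errors

1


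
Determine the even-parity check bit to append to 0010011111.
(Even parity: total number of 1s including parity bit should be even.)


Number of 1s in data: 6
Parity bit: 0

0


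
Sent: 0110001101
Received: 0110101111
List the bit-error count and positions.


XOR: 0000100010

2 error(s) at position(s): 4, 8


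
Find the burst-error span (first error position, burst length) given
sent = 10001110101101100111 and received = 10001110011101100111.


XOR: 00000000110000000000

Burst at position 8, length 2


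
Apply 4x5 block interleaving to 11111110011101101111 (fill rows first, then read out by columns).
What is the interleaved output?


Matrix:
  11111
  11001
  11011
  01111
Read columns: 11101111100110111111

11101111100110111111


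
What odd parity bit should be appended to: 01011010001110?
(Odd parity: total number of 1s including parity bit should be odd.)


Number of 1s in data: 7
Parity bit: 0

0


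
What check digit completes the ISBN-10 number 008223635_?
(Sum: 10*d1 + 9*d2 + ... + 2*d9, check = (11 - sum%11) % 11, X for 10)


Weighted sum: 148
148 mod 11 = 5

Check digit: 6


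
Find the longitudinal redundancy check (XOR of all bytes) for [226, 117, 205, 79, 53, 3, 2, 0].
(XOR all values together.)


XOR chain: 226 ^ 117 ^ 205 ^ 79 ^ 53 ^ 3 ^ 2 ^ 0 = 33

33


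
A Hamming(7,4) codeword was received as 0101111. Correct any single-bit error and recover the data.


Syndrome = 2: error at position 2

Data: 0111 (corrected bit 2)


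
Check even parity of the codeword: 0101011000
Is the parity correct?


Number of 1s: 4

Yes, parity is correct (4 ones)


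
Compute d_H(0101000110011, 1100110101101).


XOR: 1001110011110
Count of 1s: 8

8


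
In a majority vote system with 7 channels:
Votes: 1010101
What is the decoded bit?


Ones: 4 out of 7
Threshold: 4

1 (4/7 voted 1)


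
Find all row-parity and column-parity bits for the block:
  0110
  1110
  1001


Row parities: 010
Column parities: 0001

Row P: 010, Col P: 0001, Corner: 1


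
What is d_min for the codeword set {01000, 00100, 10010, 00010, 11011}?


Comparing all pairs, minimum distance: 1
Can detect 0 errors, correct 0 errors

1


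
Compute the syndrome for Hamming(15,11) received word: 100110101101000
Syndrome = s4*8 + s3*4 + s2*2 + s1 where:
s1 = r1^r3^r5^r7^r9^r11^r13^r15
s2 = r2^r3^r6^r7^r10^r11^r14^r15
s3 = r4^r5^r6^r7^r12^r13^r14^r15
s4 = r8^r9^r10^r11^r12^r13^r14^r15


s1=0, s2=0, s3=0, s4=1

Syndrome = 8 (error at position 8)


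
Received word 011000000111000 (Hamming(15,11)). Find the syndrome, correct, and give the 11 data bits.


Syndrome = 12: error at position 12

Data: 10000110000 (corrected bit 12)


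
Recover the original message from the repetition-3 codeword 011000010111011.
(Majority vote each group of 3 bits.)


Groups: 011, 000, 010, 111, 011
Majority votes: 10011

10011


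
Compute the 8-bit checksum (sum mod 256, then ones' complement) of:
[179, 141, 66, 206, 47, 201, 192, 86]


Sum = 1118 mod 256 = 94
Complement = 161

161


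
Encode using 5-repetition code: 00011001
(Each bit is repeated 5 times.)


Each bit -> 5 copies

0000000000000001111111111000000000011111


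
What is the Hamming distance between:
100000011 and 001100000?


XOR: 101100011
Count of 1s: 5

5


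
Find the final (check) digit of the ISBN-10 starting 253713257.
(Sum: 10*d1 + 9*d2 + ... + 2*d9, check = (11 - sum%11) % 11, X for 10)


Weighted sum: 196
196 mod 11 = 9

Check digit: 2


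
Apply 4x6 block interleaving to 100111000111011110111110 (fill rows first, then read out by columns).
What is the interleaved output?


Matrix:
  100111
  000111
  011110
  111110
Read columns: 100100110011111111111100

100100110011111111111100


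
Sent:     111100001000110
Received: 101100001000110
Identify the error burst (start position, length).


XOR: 010000000000000

Burst at position 1, length 1


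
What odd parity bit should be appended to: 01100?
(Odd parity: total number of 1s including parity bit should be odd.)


Number of 1s in data: 2
Parity bit: 1

1


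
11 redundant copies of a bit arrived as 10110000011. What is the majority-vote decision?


Ones: 5 out of 11
Threshold: 6

0 (5/11 voted 1)


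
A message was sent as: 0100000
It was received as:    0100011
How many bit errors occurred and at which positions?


XOR: 0000011

2 error(s) at position(s): 5, 6


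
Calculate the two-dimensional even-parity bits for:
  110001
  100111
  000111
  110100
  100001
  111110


Row parities: 101101
Column parities: 111010

Row P: 101101, Col P: 111010, Corner: 0


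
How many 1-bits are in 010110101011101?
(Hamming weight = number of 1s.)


Counting 1s in 010110101011101

9


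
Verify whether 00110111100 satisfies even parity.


Number of 1s: 6

Yes, parity is correct (6 ones)


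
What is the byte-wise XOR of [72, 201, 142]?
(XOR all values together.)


XOR chain: 72 ^ 201 ^ 142 = 15

15


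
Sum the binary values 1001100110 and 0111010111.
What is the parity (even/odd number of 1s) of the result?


1001100110 = 614
0111010111 = 471
Sum = 1085 = 10000111101
1s count = 6

even parity (6 ones in 10000111101)


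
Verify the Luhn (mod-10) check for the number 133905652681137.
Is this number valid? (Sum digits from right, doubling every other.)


Luhn sum = 56
56 mod 10 = 6

Invalid (Luhn sum mod 10 = 6)


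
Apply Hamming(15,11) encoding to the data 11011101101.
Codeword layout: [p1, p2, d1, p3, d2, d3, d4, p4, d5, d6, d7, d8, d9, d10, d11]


Parity bits: p1=0, p2=0, p3=1, p4=1

001110111101101


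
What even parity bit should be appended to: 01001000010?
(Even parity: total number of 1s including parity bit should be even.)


Number of 1s in data: 3
Parity bit: 1

1


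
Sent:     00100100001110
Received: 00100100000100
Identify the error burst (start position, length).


XOR: 00000000001010

Burst at position 10, length 3


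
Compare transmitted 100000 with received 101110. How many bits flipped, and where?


XOR: 001110

3 error(s) at position(s): 2, 3, 4


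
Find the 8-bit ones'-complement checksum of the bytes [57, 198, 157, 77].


Sum = 489 mod 256 = 233
Complement = 22

22


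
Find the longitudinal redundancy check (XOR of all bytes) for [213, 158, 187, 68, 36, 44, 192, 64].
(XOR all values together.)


XOR chain: 213 ^ 158 ^ 187 ^ 68 ^ 36 ^ 44 ^ 192 ^ 64 = 60

60


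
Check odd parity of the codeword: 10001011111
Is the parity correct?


Number of 1s: 7

Yes, parity is correct (7 ones)


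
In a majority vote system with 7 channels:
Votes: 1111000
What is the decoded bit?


Ones: 4 out of 7
Threshold: 4

1 (4/7 voted 1)


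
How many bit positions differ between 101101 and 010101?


XOR: 111000
Count of 1s: 3

3


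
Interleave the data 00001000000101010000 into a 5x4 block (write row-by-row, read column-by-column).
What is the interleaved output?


Matrix:
  0000
  1000
  0001
  0101
  0000
Read columns: 01000000100000000110

01000000100000000110


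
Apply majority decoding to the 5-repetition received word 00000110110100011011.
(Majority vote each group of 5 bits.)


Groups: 00000, 11011, 01000, 11011
Majority votes: 0101

0101


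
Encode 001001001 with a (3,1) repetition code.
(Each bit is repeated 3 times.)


Each bit -> 3 copies

000000111000000111000000111


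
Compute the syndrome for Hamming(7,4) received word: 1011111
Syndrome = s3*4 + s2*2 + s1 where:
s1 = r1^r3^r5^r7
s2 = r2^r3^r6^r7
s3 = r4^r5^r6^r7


s1=0, s2=1, s3=0

Syndrome = 2 (error at position 2)


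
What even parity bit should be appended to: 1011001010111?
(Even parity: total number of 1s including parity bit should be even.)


Number of 1s in data: 8
Parity bit: 0

0


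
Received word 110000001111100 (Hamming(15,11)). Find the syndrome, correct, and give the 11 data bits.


Syndrome = 10: error at position 10

Data: 00001011100 (corrected bit 10)


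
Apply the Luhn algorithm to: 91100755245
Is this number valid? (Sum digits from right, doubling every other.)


Luhn sum = 38
38 mod 10 = 8

Invalid (Luhn sum mod 10 = 8)


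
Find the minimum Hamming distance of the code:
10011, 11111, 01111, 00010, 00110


Comparing all pairs, minimum distance: 1
Can detect 0 errors, correct 0 errors

1


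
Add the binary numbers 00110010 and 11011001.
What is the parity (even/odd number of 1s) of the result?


00110010 = 50
11011001 = 217
Sum = 267 = 100001011
1s count = 4

even parity (4 ones in 100001011)


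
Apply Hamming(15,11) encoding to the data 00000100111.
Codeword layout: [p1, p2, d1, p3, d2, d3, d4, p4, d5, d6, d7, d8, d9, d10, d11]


Parity bits: p1=0, p2=1, p3=1, p4=0

010100000100111


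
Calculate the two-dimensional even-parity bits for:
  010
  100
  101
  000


Row parities: 1100
Column parities: 011

Row P: 1100, Col P: 011, Corner: 0


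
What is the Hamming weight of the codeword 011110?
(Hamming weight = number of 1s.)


Counting 1s in 011110

4


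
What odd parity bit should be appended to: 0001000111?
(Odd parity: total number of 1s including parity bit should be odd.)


Number of 1s in data: 4
Parity bit: 1

1


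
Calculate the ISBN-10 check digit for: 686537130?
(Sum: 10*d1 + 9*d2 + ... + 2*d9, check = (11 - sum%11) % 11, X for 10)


Weighted sum: 281
281 mod 11 = 6

Check digit: 5


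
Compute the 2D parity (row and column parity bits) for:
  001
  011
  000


Row parities: 100
Column parities: 010

Row P: 100, Col P: 010, Corner: 1


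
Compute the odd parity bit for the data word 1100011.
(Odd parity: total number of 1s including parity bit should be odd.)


Number of 1s in data: 4
Parity bit: 1

1


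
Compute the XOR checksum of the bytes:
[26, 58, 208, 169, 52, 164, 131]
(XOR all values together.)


XOR chain: 26 ^ 58 ^ 208 ^ 169 ^ 52 ^ 164 ^ 131 = 74

74


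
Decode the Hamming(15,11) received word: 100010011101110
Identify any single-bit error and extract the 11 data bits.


Syndrome = 0: no error detected

Data: 01001101110 (no errors)


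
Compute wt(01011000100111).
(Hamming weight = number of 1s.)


Counting 1s in 01011000100111

7


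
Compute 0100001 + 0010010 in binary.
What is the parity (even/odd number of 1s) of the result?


0100001 = 33
0010010 = 18
Sum = 51 = 110011
1s count = 4

even parity (4 ones in 110011)


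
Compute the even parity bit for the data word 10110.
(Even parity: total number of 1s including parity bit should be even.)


Number of 1s in data: 3
Parity bit: 1

1


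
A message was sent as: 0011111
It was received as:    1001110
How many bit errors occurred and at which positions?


XOR: 1010001

3 error(s) at position(s): 0, 2, 6


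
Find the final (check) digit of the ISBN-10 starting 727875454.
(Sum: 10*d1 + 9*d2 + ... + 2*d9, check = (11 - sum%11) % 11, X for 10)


Weighted sum: 306
306 mod 11 = 9

Check digit: 2


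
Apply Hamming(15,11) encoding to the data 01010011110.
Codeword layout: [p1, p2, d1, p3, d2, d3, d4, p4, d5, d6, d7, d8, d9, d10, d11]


Parity bits: p1=0, p2=1, p3=1, p4=0

010110100011110


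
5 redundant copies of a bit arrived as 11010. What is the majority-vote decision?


Ones: 3 out of 5
Threshold: 3

1 (3/5 voted 1)


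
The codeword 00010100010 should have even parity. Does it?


Number of 1s: 3

No, parity error (3 ones)


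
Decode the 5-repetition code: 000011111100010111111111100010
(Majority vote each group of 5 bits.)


Groups: 00001, 11111, 00010, 11111, 11111, 00010
Majority votes: 010110

010110


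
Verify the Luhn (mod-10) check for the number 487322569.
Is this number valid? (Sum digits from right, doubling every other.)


Luhn sum = 47
47 mod 10 = 7

Invalid (Luhn sum mod 10 = 7)


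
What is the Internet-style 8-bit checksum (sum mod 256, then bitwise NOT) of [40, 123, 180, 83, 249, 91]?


Sum = 766 mod 256 = 254
Complement = 1

1


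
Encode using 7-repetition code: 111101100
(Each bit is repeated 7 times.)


Each bit -> 7 copies

111111111111111111111111111100000001111111111111100000000000000


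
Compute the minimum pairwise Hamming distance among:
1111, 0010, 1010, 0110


Comparing all pairs, minimum distance: 1
Can detect 0 errors, correct 0 errors

1


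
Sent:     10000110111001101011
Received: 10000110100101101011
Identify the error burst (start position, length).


XOR: 00000000011100000000

Burst at position 9, length 3


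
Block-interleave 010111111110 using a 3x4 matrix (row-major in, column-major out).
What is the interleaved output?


Matrix:
  0101
  1111
  1110
Read columns: 011111011110

011111011110


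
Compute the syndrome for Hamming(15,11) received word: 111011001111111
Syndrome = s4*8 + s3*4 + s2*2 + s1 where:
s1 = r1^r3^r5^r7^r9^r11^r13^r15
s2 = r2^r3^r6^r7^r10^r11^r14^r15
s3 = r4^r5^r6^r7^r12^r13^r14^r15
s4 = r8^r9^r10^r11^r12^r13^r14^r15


s1=1, s2=1, s3=0, s4=1

Syndrome = 11 (error at position 11)


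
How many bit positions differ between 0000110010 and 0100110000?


XOR: 0100000010
Count of 1s: 2

2


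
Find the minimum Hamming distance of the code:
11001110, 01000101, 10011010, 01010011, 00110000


Comparing all pairs, minimum distance: 3
Can detect 2 errors, correct 1 errors

3


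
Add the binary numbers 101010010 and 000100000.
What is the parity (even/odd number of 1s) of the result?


101010010 = 338
000100000 = 32
Sum = 370 = 101110010
1s count = 5

odd parity (5 ones in 101110010)


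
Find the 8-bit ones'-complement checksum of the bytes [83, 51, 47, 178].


Sum = 359 mod 256 = 103
Complement = 152

152


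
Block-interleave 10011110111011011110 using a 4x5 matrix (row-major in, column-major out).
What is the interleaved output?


Matrix:
  10011
  11011
  10110
  11110
Read columns: 11110101001111111100

11110101001111111100


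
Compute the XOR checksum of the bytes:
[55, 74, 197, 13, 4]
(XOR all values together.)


XOR chain: 55 ^ 74 ^ 197 ^ 13 ^ 4 = 177

177


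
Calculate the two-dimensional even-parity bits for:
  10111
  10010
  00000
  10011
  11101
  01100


Row parities: 000100
Column parities: 00111

Row P: 000100, Col P: 00111, Corner: 1


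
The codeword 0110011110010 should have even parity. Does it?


Number of 1s: 7

No, parity error (7 ones)


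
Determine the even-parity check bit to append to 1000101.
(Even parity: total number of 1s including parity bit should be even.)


Number of 1s in data: 3
Parity bit: 1

1


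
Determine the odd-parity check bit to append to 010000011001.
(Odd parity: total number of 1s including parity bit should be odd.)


Number of 1s in data: 4
Parity bit: 1

1


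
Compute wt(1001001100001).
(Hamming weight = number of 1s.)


Counting 1s in 1001001100001

5


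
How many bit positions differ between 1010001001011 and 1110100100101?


XOR: 0100101101110
Count of 1s: 7

7


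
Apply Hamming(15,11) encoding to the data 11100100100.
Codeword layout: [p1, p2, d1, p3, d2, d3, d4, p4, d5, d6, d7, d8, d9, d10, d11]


Parity bits: p1=1, p2=1, p3=1, p4=0

111111000100100


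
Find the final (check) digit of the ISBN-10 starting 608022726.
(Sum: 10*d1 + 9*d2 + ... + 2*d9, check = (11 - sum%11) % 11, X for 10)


Weighted sum: 192
192 mod 11 = 5

Check digit: 6


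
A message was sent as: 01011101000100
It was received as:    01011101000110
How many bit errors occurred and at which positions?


XOR: 00000000000010

1 error(s) at position(s): 12


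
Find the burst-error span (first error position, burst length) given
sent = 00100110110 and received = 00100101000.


XOR: 00000011110

Burst at position 6, length 4


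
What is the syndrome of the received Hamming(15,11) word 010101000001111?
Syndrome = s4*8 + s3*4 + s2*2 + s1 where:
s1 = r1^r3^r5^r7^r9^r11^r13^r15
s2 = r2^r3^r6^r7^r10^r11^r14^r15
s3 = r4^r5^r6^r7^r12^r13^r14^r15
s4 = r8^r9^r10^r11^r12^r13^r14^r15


s1=0, s2=0, s3=0, s4=0

Syndrome = 0 (no error)


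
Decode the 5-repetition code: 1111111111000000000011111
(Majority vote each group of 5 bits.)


Groups: 11111, 11111, 00000, 00000, 11111
Majority votes: 11001

11001


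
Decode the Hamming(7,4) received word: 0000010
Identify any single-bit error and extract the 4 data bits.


Syndrome = 6: error at position 6

Data: 0000 (corrected bit 6)


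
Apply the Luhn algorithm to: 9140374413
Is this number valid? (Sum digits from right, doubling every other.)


Luhn sum = 48
48 mod 10 = 8

Invalid (Luhn sum mod 10 = 8)


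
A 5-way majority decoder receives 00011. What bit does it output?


Ones: 2 out of 5
Threshold: 3

0 (2/5 voted 1)


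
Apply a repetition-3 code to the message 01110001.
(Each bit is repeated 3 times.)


Each bit -> 3 copies

000111111111000000000111


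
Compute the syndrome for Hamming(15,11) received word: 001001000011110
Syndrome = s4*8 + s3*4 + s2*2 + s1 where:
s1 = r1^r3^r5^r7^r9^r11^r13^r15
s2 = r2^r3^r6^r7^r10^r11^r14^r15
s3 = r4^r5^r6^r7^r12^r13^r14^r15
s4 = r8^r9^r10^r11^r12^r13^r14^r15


s1=1, s2=0, s3=0, s4=0

Syndrome = 1 (error at position 1)


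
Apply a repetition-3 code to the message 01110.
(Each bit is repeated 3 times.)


Each bit -> 3 copies

000111111111000


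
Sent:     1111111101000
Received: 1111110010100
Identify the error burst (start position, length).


XOR: 0000001111100

Burst at position 6, length 5


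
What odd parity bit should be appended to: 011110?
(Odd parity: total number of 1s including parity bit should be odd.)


Number of 1s in data: 4
Parity bit: 1

1


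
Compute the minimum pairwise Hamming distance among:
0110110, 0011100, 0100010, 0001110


Comparing all pairs, minimum distance: 2
Can detect 1 errors, correct 0 errors

2


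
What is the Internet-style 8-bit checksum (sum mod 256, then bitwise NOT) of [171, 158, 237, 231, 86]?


Sum = 883 mod 256 = 115
Complement = 140

140


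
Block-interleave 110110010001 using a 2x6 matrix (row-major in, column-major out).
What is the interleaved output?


Matrix:
  110110
  010001
Read columns: 101100101001

101100101001


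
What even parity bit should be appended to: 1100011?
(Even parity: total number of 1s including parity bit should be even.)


Number of 1s in data: 4
Parity bit: 0

0


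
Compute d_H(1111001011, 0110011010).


XOR: 1001010001
Count of 1s: 4

4


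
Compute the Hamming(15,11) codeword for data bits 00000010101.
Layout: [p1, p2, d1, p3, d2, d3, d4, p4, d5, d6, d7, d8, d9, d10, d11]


Parity bits: p1=1, p2=0, p3=0, p4=1

100000010010101


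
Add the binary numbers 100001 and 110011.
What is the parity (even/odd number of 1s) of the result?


100001 = 33
110011 = 51
Sum = 84 = 1010100
1s count = 3

odd parity (3 ones in 1010100)


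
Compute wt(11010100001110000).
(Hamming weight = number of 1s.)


Counting 1s in 11010100001110000

7


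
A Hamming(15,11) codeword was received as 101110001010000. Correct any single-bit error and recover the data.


Syndrome = 1: error at position 1

Data: 11001010000 (corrected bit 1)


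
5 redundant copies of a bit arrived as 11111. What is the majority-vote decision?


Ones: 5 out of 5
Threshold: 3

1 (5/5 voted 1)


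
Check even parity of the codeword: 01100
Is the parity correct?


Number of 1s: 2

Yes, parity is correct (2 ones)


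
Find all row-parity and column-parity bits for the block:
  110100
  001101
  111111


Row parities: 110
Column parities: 000110

Row P: 110, Col P: 000110, Corner: 0


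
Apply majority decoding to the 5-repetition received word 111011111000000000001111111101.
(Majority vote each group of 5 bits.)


Groups: 11101, 11110, 00000, 00000, 11111, 11101
Majority votes: 110011

110011


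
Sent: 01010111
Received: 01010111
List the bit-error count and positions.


XOR: 00000000

0 errors (received matches sent)


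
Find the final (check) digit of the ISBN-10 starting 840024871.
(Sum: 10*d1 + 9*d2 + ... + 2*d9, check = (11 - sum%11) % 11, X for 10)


Weighted sum: 203
203 mod 11 = 5

Check digit: 6


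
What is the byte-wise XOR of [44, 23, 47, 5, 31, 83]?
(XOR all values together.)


XOR chain: 44 ^ 23 ^ 47 ^ 5 ^ 31 ^ 83 = 93

93


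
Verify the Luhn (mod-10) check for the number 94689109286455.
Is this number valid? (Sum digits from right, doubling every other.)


Luhn sum = 68
68 mod 10 = 8

Invalid (Luhn sum mod 10 = 8)


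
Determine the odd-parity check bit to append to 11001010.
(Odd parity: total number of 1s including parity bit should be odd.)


Number of 1s in data: 4
Parity bit: 1

1


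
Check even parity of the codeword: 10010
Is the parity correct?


Number of 1s: 2

Yes, parity is correct (2 ones)


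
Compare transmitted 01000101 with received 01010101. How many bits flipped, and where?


XOR: 00010000

1 error(s) at position(s): 3


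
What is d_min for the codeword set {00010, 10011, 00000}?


Comparing all pairs, minimum distance: 1
Can detect 0 errors, correct 0 errors

1


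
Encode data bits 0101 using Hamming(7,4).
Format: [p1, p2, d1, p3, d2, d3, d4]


Parity bits: p1=0, p2=1, p3=0

0100101


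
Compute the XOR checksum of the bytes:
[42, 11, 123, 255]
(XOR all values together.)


XOR chain: 42 ^ 11 ^ 123 ^ 255 = 165

165


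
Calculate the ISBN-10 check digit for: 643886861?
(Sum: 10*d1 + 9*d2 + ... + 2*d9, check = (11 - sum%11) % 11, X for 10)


Weighted sum: 306
306 mod 11 = 9

Check digit: 2


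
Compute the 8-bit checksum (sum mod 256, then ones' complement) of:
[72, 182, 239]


Sum = 493 mod 256 = 237
Complement = 18

18


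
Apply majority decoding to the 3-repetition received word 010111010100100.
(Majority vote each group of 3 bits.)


Groups: 010, 111, 010, 100, 100
Majority votes: 01000

01000


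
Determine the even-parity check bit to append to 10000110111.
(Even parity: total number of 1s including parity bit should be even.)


Number of 1s in data: 6
Parity bit: 0

0


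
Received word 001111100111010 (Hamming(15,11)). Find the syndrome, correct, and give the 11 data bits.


Syndrome = 0: no error detected

Data: 11110111010 (no errors)


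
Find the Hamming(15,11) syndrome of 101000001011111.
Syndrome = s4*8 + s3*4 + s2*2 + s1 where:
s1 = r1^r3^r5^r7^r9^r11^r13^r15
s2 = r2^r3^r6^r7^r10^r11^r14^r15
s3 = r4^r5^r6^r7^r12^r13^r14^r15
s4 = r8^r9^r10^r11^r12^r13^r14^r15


s1=0, s2=0, s3=0, s4=0

Syndrome = 0 (no error)


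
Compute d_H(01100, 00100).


XOR: 01000
Count of 1s: 1

1


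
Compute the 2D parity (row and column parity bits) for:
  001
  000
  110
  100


Row parities: 1001
Column parities: 011

Row P: 1001, Col P: 011, Corner: 0


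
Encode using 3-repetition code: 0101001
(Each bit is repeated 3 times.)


Each bit -> 3 copies

000111000111000000111


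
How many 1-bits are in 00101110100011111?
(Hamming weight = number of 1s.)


Counting 1s in 00101110100011111

10


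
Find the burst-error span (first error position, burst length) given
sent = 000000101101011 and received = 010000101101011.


XOR: 010000000000000

Burst at position 1, length 1


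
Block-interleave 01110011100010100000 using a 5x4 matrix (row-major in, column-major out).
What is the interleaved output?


Matrix:
  0111
  0011
  1000
  1010
  0000
Read columns: 00110100001101011000

00110100001101011000


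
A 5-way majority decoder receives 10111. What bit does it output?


Ones: 4 out of 5
Threshold: 3

1 (4/5 voted 1)


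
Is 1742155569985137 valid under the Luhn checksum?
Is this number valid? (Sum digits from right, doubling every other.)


Luhn sum = 76
76 mod 10 = 6

Invalid (Luhn sum mod 10 = 6)


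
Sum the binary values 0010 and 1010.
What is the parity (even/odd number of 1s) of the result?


0010 = 2
1010 = 10
Sum = 12 = 1100
1s count = 2

even parity (2 ones in 1100)


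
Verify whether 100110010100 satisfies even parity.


Number of 1s: 5

No, parity error (5 ones)


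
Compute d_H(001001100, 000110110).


XOR: 001111010
Count of 1s: 5

5


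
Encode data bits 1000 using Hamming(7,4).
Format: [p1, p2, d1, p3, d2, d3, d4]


Parity bits: p1=1, p2=1, p3=0

1110000


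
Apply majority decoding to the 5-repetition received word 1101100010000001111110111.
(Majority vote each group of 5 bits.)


Groups: 11011, 00010, 00000, 11111, 10111
Majority votes: 10011

10011


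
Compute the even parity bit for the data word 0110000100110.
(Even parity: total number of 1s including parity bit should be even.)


Number of 1s in data: 5
Parity bit: 1

1


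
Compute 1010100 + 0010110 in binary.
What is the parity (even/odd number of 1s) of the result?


1010100 = 84
0010110 = 22
Sum = 106 = 1101010
1s count = 4

even parity (4 ones in 1101010)


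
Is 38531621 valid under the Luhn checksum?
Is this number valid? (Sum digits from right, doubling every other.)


Luhn sum = 31
31 mod 10 = 1

Invalid (Luhn sum mod 10 = 1)


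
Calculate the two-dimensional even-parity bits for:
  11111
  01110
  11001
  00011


Row parities: 1110
Column parities: 01011

Row P: 1110, Col P: 01011, Corner: 1


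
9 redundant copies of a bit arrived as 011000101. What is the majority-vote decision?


Ones: 4 out of 9
Threshold: 5

0 (4/9 voted 1)


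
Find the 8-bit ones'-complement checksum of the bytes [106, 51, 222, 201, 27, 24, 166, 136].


Sum = 933 mod 256 = 165
Complement = 90

90


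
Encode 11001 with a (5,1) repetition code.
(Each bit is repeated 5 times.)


Each bit -> 5 copies

1111111111000000000011111


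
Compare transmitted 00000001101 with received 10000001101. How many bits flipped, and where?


XOR: 10000000000

1 error(s) at position(s): 0


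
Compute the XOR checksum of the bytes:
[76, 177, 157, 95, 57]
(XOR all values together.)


XOR chain: 76 ^ 177 ^ 157 ^ 95 ^ 57 = 6

6


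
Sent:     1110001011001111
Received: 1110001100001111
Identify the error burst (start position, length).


XOR: 0000000111000000

Burst at position 7, length 3


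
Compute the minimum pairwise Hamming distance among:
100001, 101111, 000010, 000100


Comparing all pairs, minimum distance: 2
Can detect 1 errors, correct 0 errors

2


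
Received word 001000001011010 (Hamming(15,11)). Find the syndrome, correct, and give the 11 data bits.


Syndrome = 3: error at position 3

Data: 00001011010 (corrected bit 3)


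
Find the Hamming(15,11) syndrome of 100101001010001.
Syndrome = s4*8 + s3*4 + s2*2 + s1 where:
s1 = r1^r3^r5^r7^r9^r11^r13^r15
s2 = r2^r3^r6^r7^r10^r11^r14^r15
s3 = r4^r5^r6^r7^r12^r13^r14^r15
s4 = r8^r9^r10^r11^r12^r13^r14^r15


s1=0, s2=1, s3=1, s4=1

Syndrome = 14 (error at position 14)


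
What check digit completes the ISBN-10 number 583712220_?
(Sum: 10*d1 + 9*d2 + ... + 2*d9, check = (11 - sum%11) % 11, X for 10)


Weighted sum: 225
225 mod 11 = 5

Check digit: 6


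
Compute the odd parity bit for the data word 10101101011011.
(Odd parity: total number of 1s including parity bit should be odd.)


Number of 1s in data: 9
Parity bit: 0

0


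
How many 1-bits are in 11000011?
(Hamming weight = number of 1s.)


Counting 1s in 11000011

4


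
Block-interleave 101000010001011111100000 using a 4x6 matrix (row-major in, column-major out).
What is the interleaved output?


Matrix:
  101000
  010001
  011111
  100000
Read columns: 100101101010001000100110

100101101010001000100110


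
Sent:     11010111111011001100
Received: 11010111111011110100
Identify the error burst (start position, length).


XOR: 00000000000000111000

Burst at position 14, length 3


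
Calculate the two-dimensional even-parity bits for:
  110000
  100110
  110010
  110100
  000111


Row parities: 01111
Column parities: 010111

Row P: 01111, Col P: 010111, Corner: 0


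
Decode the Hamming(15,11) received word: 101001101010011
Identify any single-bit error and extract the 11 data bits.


Syndrome = 0: no error detected

Data: 10111010011 (no errors)


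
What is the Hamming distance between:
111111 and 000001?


XOR: 111110
Count of 1s: 5

5


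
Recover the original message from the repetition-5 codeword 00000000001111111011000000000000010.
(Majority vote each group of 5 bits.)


Groups: 00000, 00000, 11111, 11011, 00000, 00000, 00010
Majority votes: 0011000

0011000


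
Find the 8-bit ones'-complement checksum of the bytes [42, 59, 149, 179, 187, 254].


Sum = 870 mod 256 = 102
Complement = 153

153


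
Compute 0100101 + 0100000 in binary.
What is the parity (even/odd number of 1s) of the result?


0100101 = 37
0100000 = 32
Sum = 69 = 1000101
1s count = 3

odd parity (3 ones in 1000101)


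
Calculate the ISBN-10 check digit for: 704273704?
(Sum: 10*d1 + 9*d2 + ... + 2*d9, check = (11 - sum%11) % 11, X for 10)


Weighted sum: 209
209 mod 11 = 0

Check digit: 0


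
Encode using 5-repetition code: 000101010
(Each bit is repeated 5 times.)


Each bit -> 5 copies

000000000000000111110000011111000001111100000


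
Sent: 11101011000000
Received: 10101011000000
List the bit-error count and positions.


XOR: 01000000000000

1 error(s) at position(s): 1


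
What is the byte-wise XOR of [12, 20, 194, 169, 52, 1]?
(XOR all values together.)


XOR chain: 12 ^ 20 ^ 194 ^ 169 ^ 52 ^ 1 = 70

70


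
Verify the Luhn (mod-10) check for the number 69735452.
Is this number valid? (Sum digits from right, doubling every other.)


Luhn sum = 28
28 mod 10 = 8

Invalid (Luhn sum mod 10 = 8)


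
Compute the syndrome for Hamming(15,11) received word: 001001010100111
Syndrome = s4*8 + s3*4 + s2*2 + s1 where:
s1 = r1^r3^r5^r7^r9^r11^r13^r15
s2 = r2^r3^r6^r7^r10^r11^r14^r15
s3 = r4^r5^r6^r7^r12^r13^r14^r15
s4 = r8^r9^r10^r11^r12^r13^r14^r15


s1=1, s2=1, s3=0, s4=1

Syndrome = 11 (error at position 11)


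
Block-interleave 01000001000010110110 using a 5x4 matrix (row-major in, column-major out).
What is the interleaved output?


Matrix:
  0100
  0001
  0000
  1011
  0110
Read columns: 00010100010001101010

00010100010001101010


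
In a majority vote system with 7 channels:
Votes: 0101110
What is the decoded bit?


Ones: 4 out of 7
Threshold: 4

1 (4/7 voted 1)


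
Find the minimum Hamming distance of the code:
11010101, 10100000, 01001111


Comparing all pairs, minimum distance: 4
Can detect 3 errors, correct 1 errors

4
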